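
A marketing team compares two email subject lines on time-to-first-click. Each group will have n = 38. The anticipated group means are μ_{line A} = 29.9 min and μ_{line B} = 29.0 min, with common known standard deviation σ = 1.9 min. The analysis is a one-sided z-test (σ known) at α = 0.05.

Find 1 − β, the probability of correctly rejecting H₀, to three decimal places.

Standardized effect: d = |μ_{line A} − μ_{line B}| / σ = |29.9 − 29.0| / 1.9 = 0.4737
Noncentrality parameter: δ = d·√(n/2) = 0.4737 × √(38/2) = 2.0647
Critical value for a one-sided test at α = 0.05: z_α = 1.645.
Power = Φ(δ − 1.645) = Φ(0.420) = 0.6627.

Power ≈ 0.663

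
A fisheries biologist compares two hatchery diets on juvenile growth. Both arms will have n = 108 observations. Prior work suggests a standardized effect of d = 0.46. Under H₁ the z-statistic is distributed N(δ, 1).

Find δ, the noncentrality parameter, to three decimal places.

δ ≈ 3.380

δ = d·√(n/2) = 0.46 × √(108/2) = 3.3803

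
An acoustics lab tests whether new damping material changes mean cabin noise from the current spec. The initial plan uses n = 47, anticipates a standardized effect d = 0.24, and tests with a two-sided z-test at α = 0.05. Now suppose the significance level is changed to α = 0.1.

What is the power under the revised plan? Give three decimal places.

Power ≈ 0.501

δ = d·√n = 0.24 × √47 = 1.6454 (unchanged). New critical value: z_{0.05} = 1.645.
Revised power = Φ(δ − 1.645) + Φ(−δ − 1.645) = Φ(0.001) + Φ(-3.290) = 0.5002 + 0.0005 = 0.5007.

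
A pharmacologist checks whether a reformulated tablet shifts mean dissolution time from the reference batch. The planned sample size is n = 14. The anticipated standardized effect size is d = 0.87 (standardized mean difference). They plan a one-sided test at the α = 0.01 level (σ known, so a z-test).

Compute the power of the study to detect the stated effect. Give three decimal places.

Noncentrality parameter: δ = d·√n = 0.87 × √14 = 3.2552
One-sided α = 0.01 → critical value z_{0.01} = 2.326.
Power = P(Z > 2.326 − δ) = Φ(0.929) = 0.8235.

Power ≈ 0.824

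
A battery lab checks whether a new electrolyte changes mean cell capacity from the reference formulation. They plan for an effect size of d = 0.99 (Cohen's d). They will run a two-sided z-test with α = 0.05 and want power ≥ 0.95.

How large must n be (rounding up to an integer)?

n = 14

For power 0.95 need Φ(δ − z_{0.025}) = 0.95, so δ = z_{0.025} + z_{0.05} = 1.960 + 1.645 = 3.605.
(Ignoring the negligible lower-tail rejection probability gives the usual closed-form inversion.)
δ = d·√n ⇒ n = (δ/d)² = (3.605 / 0.99)² = 13.26.
Round up to the next whole unit.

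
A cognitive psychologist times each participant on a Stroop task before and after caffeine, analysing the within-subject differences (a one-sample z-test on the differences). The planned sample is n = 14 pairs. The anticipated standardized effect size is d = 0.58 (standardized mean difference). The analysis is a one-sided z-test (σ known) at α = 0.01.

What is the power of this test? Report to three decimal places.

Power ≈ 0.438

Noncentrality parameter: δ = d·√n = 0.58 × √14 = 2.1702
Critical value for a one-sided test at α = 0.01: z_α = 2.326.
Power = P(Z > 2.326 − δ) = Φ(-0.156) = 0.4379.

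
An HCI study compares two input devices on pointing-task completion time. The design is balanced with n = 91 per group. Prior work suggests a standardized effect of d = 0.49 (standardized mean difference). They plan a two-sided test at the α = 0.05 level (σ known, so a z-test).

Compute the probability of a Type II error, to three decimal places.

Noncentrality parameter: δ = d·√(n/2) = 0.49 × √(91/2) = 3.3052
Critical value for a two-sided test at α = 0.05: z_{α/2} = 1.960.
Power = Φ(δ − 1.960) + Φ(−δ − 1.960) = Φ(1.345) + Φ(-5.265) = 0.9107 + 0.0000 = 0.9107.
Type II error: β = 1 − power = 1 − 0.9107 = 0.0893.

β ≈ 0.089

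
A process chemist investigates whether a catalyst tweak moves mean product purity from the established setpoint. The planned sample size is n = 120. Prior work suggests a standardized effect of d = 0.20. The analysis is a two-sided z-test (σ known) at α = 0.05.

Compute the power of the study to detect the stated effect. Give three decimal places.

Power ≈ 0.591

Noncentrality parameter: δ = d·√n = 0.20 × √120 = 2.1909
Critical value for a two-sided test at α = 0.05: z_{α/2} = 1.960.
Power = Φ(δ − 1.960) + Φ(−δ − 1.960) = Φ(0.231) + Φ(-4.151) = 0.5913 + 0.0000 = 0.5913.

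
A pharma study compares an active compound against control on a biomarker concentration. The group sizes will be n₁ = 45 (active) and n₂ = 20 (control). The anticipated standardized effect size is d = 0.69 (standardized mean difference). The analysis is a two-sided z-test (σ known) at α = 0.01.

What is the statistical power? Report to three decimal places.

Power ≈ 0.497

Noncentrality parameter: δ = d / √(1/n₁ + 1/n₂) = 0.69 / √(1/45 + 1/20) = 2.5675
Two-sided α = 0.01 → critical value z_{0.005} = 2.576.
Power = Φ(δ − 2.576) + Φ(−δ − 2.576) = Φ(-0.008) + Φ(-5.143) = 0.4967 + 0.0000 = 0.4967.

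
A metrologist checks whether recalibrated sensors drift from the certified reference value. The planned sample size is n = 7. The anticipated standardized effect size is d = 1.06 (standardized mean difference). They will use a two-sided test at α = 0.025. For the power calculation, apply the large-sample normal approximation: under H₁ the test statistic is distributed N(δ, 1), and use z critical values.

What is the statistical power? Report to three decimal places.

Power ≈ 0.713

Noncentrality parameter: δ = d·√n = 1.06 × √7 = 2.8045
Critical value for a two-sided test at α = 0.025: z_{α/2} = 2.241.
Power = Φ(δ − 2.241) + Φ(−δ − 2.241) = Φ(0.563) + Φ(-5.046) = 0.7133 + 0.0000 = 0.7133.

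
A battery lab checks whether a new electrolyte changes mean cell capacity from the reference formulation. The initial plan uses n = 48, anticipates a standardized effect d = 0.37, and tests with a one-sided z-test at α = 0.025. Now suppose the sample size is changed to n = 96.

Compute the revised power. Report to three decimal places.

Power ≈ 0.952

With n = 96: δ = d·√n = 0.37 × √96 = 3.6252. Critical value z_{0.025} = 1.960.
Revised power = Φ(δ − 1.960) = Φ(1.665) = 0.9521.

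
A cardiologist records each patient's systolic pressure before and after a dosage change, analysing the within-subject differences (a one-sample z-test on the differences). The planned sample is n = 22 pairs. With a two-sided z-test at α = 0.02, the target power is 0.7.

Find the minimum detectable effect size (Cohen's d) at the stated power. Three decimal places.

Need Φ(δ − 2.326) = 0.7, so δ = 2.326 + 0.524 = 2.851.
(The second rejection-region term Φ(−δ − z_{α/2}) is negligible and dropped.)
δ = d·√n ⇒ d = δ/√n = 2.851/√22 = 0.6078.

d ≈ 0.608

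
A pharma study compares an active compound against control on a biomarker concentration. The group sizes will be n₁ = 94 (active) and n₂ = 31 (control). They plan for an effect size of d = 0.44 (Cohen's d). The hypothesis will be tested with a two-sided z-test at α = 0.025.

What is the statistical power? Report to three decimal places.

Power ≈ 0.453

Noncentrality parameter: λ = d / √(1/n₁ + 1/n₂) = 0.44 / √(1/94 + 1/31) = 2.1244
Critical value for a two-sided test at α = 0.025: z_{α/2} = 2.241.
Power = Φ(λ − 2.241) + Φ(−λ − 2.241) = Φ(-0.117) + Φ(-4.366) = 0.4534 + 0.0000 = 0.4534.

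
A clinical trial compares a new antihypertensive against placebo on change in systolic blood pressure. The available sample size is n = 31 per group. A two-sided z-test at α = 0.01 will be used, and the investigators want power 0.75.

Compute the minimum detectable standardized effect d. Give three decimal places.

d ≈ 0.826

Need Φ(δ − 2.576) = 0.75, so δ = 2.576 + 0.674 = 3.250.
(Lower-tail contribution to power is negligible for δ > 0.)
δ = d·√(n/2) ⇒ d = δ/√(n/2) = 3.250/√(31/2) = 0.8256.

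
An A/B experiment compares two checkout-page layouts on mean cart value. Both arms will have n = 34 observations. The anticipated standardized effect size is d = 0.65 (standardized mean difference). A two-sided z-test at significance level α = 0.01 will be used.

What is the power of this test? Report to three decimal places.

Noncentrality parameter: δ = d·√(n/2) = 0.65 × √(34/2) = 2.6800
Critical value for a two-sided test at α = 0.01: z_{α/2} = 2.576.
Power = Φ(δ − 2.576) + Φ(−δ − 2.576) = Φ(0.104) + Φ(-5.256) = 0.5415 + 0.0000 = 0.5415.

Power ≈ 0.541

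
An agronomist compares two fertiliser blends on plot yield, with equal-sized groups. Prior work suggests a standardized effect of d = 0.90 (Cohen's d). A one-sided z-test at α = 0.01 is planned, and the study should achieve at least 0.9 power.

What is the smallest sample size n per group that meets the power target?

n = 33 per group

Set Φ(δ − 2.326) = 0.9; then δ − 2.326 = Φ⁻¹(0.9) = 1.282, giving δ = 3.608.
δ = d·√(n/2) ⇒ n = 2(δ/d)² = 2 × (3.608 / 0.90)² = 32.14.
Round up to the next whole unit.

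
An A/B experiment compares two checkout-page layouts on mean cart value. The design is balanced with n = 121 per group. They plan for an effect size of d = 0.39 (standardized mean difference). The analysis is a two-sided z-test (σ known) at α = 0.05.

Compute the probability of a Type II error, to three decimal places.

β ≈ 0.142

Noncentrality parameter: δ = d·√(n/2) = 0.39 × √(121/2) = 3.0335
Critical value for a two-sided test at α = 0.05: z_{α/2} = 1.960.
Power = Φ(δ − 1.960) + Φ(−δ − 1.960) = Φ(1.074) + Φ(-4.993) = 0.8585 + 0.0000 = 0.8585.
Type II error: β = 1 − power = 1 − 0.8585 = 0.1415.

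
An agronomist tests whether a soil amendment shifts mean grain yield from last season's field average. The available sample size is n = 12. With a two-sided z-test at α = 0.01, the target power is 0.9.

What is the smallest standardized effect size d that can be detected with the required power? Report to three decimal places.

Required noncentrality: δ = z_{0.005} + z_{0.10} = 2.576 + 1.282 = 3.857.
(Lower-tail contribution to power is negligible for δ > 0.)
δ = d·√n ⇒ d = δ/√n = 3.857/√12 = 1.1135.

d ≈ 1.114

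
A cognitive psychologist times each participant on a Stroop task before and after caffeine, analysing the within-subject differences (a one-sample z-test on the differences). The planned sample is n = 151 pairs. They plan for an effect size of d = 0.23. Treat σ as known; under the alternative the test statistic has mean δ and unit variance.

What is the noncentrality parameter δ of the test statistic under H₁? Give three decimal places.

δ = d·√n = 0.23 × √151 = 2.8263

δ ≈ 2.826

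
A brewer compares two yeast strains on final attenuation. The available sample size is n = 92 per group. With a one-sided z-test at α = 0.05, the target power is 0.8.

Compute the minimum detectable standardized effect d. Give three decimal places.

Required noncentrality: δ = z_{0.05} + z_{0.20} = 1.645 + 0.842 = 2.486.
δ = d·√(n/2) ⇒ d = δ/√(n/2) = 2.486/√(92/2) = 0.3666.

d ≈ 0.367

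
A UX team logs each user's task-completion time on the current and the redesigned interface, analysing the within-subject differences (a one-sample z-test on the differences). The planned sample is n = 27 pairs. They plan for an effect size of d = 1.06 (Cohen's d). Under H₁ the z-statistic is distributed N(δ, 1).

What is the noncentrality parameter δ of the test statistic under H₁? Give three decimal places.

The noncentrality parameter scales effect size by the design's sample-size factor: δ = d·√n = 1.06 × √27 = 5.5079

δ ≈ 5.508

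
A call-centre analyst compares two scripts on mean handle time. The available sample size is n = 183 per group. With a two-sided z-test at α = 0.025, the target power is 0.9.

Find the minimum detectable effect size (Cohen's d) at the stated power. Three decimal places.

d ≈ 0.368

Need Φ(δ − 2.241) = 0.9, so δ = 2.241 + 1.282 = 3.523.
(Lower-tail contribution to power is negligible for δ > 0.)
δ = d·√(n/2) ⇒ d = δ/√(n/2) = 3.523/√(183/2) = 0.3683.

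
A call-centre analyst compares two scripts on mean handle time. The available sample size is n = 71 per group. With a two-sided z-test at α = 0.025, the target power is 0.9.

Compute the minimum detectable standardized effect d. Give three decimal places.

d ≈ 0.591

Required noncentrality: δ = z_{0.0125} + z_{0.10} = 2.241 + 1.282 = 3.523.
(The second rejection-region term Φ(−δ − z_{α/2}) is negligible and dropped.)
δ = d·√(n/2) ⇒ d = δ/√(n/2) = 3.523/√(71/2) = 0.5913.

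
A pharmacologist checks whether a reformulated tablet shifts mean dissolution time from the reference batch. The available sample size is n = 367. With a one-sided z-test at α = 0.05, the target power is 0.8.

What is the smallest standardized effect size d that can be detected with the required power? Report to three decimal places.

d ≈ 0.130

Need Φ(δ − 1.645) = 0.8, so δ = 1.645 + 0.842 = 2.486.
δ = d·√n ⇒ d = δ/√n = 2.486/√367 = 0.1298.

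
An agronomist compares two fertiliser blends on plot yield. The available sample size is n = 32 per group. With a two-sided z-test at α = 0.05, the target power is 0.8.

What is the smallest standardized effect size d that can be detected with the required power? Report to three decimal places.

Need Φ(δ − 1.960) = 0.8, so δ = 1.960 + 0.842 = 2.802.
(The second rejection-region term Φ(−δ − z_{α/2}) is negligible and dropped.)
δ = d·√(n/2) ⇒ d = δ/√(n/2) = 2.802/√(32/2) = 0.7004.

d ≈ 0.700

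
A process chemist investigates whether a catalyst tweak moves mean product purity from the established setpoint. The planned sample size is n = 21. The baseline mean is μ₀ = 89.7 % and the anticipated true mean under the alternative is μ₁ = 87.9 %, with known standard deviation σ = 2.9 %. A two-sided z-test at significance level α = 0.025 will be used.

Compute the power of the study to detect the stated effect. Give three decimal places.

Power ≈ 0.727

Standardized effect: d = |μ₁ − μ₀| / σ = |87.9 − 89.7| / 2.9 = 0.6207
Noncentrality parameter: δ = d·√n = 0.6207 × √21 = 2.8444
Two-sided α = 0.025 → critical value z_{0.0125} = 2.241.
Power = Φ(δ − 2.241) + Φ(−δ − 2.241) = Φ(0.603) + Φ(-5.086) = 0.7267 + 0.0000 = 0.7267.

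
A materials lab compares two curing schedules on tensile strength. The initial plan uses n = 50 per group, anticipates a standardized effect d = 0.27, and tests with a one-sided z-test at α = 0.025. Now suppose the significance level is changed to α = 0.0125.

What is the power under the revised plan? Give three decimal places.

Power ≈ 0.186

δ = d·√(n/2) = 0.27 × √(50/2) = 1.3500 (unchanged). New critical value: z_{0.0125} = 2.241.
Revised power = P(Z > 2.241 − δ) = Φ(-0.891) = 0.1864.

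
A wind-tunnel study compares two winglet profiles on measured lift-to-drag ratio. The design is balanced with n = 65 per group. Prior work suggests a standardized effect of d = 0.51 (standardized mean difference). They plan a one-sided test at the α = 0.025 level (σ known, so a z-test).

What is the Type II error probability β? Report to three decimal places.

β ≈ 0.172

Noncentrality parameter: δ = d·√(n/2) = 0.51 × √(65/2) = 2.9074
Critical value for a one-sided test at α = 0.025: z_α = 1.960.
Power = P(Z > 1.960 − δ) = Φ(0.947) = 0.8283.
Type II error: β = 1 − power = 1 − 0.8283 = 0.1717.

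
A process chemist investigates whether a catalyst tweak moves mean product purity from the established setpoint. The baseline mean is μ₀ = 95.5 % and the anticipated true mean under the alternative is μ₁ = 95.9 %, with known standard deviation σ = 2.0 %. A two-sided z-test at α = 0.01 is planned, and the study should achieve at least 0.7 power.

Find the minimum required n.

n = 241

Standardized effect: d = |μ₁ − μ₀| / σ = |95.9 − 95.5| / 2.0 = 0.2000
For power 0.7 need Φ(δ − z_{0.005}) = 0.7, so δ = z_{0.005} + z_{0.30} = 2.576 + 0.524 = 3.100.
(Ignoring the negligible lower-tail rejection probability gives the usual closed-form inversion.)
δ = d·√n ⇒ n = (δ/d)² = (3.100 / 0.2000)² = 240.29.
Rounding up, n = 241.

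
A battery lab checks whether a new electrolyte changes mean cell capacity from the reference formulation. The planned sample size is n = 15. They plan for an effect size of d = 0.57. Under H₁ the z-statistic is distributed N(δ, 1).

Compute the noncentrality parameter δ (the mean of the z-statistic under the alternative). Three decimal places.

The noncentrality parameter scales effect size by the design's sample-size factor: δ = d·√n = 0.57 × √15 = 2.2076

δ ≈ 2.208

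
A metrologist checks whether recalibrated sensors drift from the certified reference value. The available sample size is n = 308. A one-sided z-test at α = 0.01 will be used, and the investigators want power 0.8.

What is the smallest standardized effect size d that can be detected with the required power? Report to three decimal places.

Required noncentrality: δ = z_{0.01} + z_{0.20} = 2.326 + 0.842 = 3.168.
δ = d·√n ⇒ d = δ/√n = 3.168/√308 = 0.1805.

d ≈ 0.181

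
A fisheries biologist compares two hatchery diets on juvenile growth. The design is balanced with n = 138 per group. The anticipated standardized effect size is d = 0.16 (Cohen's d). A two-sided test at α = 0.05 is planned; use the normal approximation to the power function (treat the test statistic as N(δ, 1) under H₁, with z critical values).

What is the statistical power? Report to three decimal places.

Noncentrality parameter: δ = d·√(n/2) = 0.16 × √(138/2) = 1.3291
Critical value for a two-sided test at α = 0.05: z_{α/2} = 1.960.
Power = Φ(δ − 1.960) + Φ(−δ − 1.960) = Φ(-0.631) + Φ(-3.289) = 0.2641 + 0.0005 = 0.2646.

Power ≈ 0.265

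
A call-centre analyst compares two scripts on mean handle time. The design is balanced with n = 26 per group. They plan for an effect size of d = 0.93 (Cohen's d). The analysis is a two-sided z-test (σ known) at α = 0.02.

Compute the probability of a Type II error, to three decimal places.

β ≈ 0.152

Noncentrality parameter: δ = d·√(n/2) = 0.93 × √(26/2) = 3.3532
Critical value for a two-sided test at α = 0.02: z_{α/2} = 2.326.
Power = Φ(δ − 2.326) + Φ(−δ − 2.326) = Φ(1.027) + Φ(-5.680) = 0.8477 + 0.0000 = 0.8477.
Type II error: β = 1 − power = 1 − 0.8477 = 0.1523.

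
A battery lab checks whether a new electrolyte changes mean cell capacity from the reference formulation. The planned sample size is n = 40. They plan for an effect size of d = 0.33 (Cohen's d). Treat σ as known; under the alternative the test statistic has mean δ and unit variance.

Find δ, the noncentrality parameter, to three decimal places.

δ = d·√n = 0.33 × √40 = 2.0871

δ ≈ 2.087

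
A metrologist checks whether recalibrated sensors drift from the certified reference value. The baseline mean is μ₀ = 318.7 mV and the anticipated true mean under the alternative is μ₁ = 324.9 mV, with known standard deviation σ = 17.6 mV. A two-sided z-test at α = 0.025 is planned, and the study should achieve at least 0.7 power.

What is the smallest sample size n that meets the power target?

Standardized effect: d = |μ₁ − μ₀| / σ = |324.9 − 318.7| / 17.6 = 0.3523
Set Φ(δ − 2.241) = 0.7; then δ − 2.241 = Φ⁻¹(0.7) = 0.524, giving δ = 2.766.
(For δ > 0 the lower-tail rejection region contributes negligibly to power, so the one-term inversion is standard.)
δ = d·√n ⇒ n = (δ/d)² = (2.766 / 0.3523)² = 61.64.
Rounding up, n = 62.

n = 62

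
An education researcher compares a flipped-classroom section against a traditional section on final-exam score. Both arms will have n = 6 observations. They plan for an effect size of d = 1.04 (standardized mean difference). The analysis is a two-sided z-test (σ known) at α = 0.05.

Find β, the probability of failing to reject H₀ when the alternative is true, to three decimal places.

β ≈ 0.563

Noncentrality parameter: δ = d·√(n/2) = 1.04 × √(6/2) = 1.8013
Two-sided α = 0.05 → critical value z_{0.025} = 1.960.
Power = Φ(δ − 1.960) + Φ(−δ − 1.960) = Φ(-0.159) + Φ(-3.761) = 0.4370 + 0.0001 = 0.4371.
Type II error: β = 1 − power = 1 − 0.4371 = 0.5629.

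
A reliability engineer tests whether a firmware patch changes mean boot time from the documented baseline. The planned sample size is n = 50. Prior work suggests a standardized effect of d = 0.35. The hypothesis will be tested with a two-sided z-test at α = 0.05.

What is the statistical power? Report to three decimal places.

Power ≈ 0.697

Noncentrality parameter: λ = d·√n = 0.35 × √50 = 2.4749
Two-sided α = 0.05 → critical value z_{0.025} = 1.960.
Power = Φ(λ − 1.960) + Φ(−λ − 1.960) = Φ(0.515) + Φ(-4.435) = 0.6967 + 0.0000 = 0.6967.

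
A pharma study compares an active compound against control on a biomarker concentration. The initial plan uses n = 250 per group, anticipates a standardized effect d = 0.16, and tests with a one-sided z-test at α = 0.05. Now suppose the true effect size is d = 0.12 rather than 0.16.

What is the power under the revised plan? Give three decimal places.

Power ≈ 0.381

With d = 0.12: δ = d·√(n/2) = 0.12 × √(250/2) = 1.3416. Critical value z_{0.05} = 1.645.
Revised power = Φ(δ − 1.645) = Φ(-0.303) = 0.3809.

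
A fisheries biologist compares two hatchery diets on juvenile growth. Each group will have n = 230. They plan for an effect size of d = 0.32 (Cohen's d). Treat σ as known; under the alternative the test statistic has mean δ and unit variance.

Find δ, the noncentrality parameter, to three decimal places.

The noncentrality parameter scales effect size by the design's sample-size factor: δ = d·√(n/2) = 0.32 × √(230/2) = 3.4316

δ ≈ 3.432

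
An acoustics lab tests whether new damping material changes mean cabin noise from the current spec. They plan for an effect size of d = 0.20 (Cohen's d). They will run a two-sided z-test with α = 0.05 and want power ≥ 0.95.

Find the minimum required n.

For power 0.95 need Φ(δ − z_{0.025}) = 0.95, so δ = z_{0.025} + z_{0.05} = 1.960 + 1.645 = 3.605.
(For δ > 0 the lower-tail rejection region contributes negligibly to power, so the one-term inversion is standard.)
δ = d·√n ⇒ n = (δ/d)² = (3.605 / 0.20)² = 324.87.
Round up to the next whole unit.

n = 325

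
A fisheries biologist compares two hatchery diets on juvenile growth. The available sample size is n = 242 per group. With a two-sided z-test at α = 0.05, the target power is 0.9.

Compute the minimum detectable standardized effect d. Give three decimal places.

Required noncentrality: δ = z_{0.025} + z_{0.10} = 1.960 + 1.282 = 3.242.
(The second rejection-region term Φ(−δ − z_{α/2}) is negligible and dropped.)
δ = d·√(n/2) ⇒ d = δ/√(n/2) = 3.242/√(242/2) = 0.2947.

d ≈ 0.295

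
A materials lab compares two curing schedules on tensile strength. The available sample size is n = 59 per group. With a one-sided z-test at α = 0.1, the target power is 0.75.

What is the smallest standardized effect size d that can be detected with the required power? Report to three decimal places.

Need Φ(δ − 1.282) = 0.75, so δ = 1.282 + 0.674 = 1.956.
δ = d·√(n/2) ⇒ d = δ/√(n/2) = 1.956/√(59/2) = 0.3601.

d ≈ 0.360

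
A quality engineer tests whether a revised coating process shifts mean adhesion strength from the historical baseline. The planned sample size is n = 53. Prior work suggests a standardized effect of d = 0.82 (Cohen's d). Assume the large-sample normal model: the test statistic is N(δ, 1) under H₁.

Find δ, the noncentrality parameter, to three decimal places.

δ ≈ 5.970

The noncentrality parameter scales effect size by the design's sample-size factor: δ = d·√n = 0.82 × √53 = 5.9697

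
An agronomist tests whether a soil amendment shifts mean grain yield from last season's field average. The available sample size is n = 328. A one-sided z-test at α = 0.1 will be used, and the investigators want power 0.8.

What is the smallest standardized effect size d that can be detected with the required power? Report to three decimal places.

d ≈ 0.117

Need Φ(δ − 1.282) = 0.8, so δ = 1.282 + 0.842 = 2.123.
δ = d·√n ⇒ d = δ/√n = 2.123/√328 = 0.1172.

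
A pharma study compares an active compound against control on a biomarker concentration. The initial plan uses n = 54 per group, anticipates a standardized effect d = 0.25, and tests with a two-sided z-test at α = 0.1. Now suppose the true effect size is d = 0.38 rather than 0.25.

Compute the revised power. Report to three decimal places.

Power ≈ 0.629

With d = 0.38: δ = d·√(n/2) = 0.38 × √(54/2) = 1.9745. Critical value z_{0.05} = 1.645.
Revised power = Φ(δ − 1.645) + Φ(−δ − 1.645) = Φ(0.330) + Φ(-3.619) = 0.6292 + 0.0001 = 0.6293.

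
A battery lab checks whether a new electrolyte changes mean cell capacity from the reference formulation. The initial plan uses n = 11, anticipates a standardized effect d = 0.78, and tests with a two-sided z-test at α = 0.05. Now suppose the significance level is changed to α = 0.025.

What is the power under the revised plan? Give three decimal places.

δ = d·√n = 0.78 × √11 = 2.5870 (unchanged). New critical value: z_{0.0125} = 2.241.
Revised power = Φ(δ − 2.241) + Φ(−δ − 2.241) = Φ(0.346) + Φ(-4.828) = 0.6352 + 0.0000 = 0.6352.

Power ≈ 0.635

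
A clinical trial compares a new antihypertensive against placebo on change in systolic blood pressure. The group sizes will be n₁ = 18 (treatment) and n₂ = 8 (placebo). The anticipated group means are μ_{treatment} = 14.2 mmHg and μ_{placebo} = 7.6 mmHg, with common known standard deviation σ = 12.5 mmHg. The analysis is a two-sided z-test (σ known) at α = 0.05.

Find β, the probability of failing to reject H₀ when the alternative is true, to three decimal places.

Standardized effect: d = |μ_{treatment} − μ_{placebo}| / σ = |14.2 − 7.6| / 12.5 = 0.5280
Noncentrality parameter: δ = d / √(1/n₁ + 1/n₂) = 0.5280 / √(1/18 + 1/8) = 1.2426
Critical value for a two-sided test at α = 0.05: z_{α/2} = 1.960.
Power = Φ(δ − 1.960) + Φ(−δ − 1.960) = Φ(-0.717) + Φ(-3.203) = 0.2366 + 0.0007 = 0.2373.
Type II error: β = 1 − power = 1 − 0.2373 = 0.7627.

β ≈ 0.763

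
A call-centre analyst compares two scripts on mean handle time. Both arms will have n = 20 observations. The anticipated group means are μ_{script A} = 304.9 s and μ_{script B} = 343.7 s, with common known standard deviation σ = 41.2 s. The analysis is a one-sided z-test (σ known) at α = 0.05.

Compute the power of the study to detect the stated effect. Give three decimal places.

Power ≈ 0.909

Standardized effect: d = |μ_{script A} − μ_{script B}| / σ = |304.9 − 343.7| / 41.2 = 0.9417
Noncentrality parameter: δ = d·√(n/2) = 0.9417 × √(20/2) = 2.9781
Critical value for a one-sided test at α = 0.05: z_α = 1.645.
Power = Φ(δ − 1.645) = Φ(1.333) = 0.9088.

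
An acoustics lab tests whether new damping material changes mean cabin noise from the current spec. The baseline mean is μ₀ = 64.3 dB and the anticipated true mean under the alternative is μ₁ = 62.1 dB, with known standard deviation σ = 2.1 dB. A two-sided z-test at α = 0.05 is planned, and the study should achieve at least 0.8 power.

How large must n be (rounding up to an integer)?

n = 8

Standardized effect: d = |μ₁ − μ₀| / σ = |62.1 − 64.3| / 2.1 = 1.0476
Set Φ(δ − 1.960) = 0.8; then δ − 1.960 = Φ⁻¹(0.8) = 0.842, giving δ = 2.802.
(For δ > 0 the lower-tail rejection region contributes negligibly to power, so the one-term inversion is standard.)
δ = d·√n ⇒ n = (δ/d)² = (2.802 / 1.0476)² = 7.15.
Round up to the next whole unit.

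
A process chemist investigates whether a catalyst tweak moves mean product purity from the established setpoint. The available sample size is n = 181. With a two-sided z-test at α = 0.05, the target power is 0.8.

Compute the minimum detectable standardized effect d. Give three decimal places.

Required noncentrality: δ = z_{0.025} + z_{0.20} = 1.960 + 0.842 = 2.802.
(Lower-tail contribution to power is negligible for δ > 0.)
δ = d·√n ⇒ d = δ/√n = 2.802/√181 = 0.2082.

d ≈ 0.208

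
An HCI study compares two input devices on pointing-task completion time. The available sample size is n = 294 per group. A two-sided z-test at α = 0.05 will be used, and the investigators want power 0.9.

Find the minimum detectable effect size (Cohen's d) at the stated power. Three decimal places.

Required noncentrality: δ = z_{0.025} + z_{0.10} = 1.960 + 1.282 = 3.242.
(Lower-tail contribution to power is negligible for δ > 0.)
δ = d·√(n/2) ⇒ d = δ/√(n/2) = 3.242/√(294/2) = 0.2674.

d ≈ 0.267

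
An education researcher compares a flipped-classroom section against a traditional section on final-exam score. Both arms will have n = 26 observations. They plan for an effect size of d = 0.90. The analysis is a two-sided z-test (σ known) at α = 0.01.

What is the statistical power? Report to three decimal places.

Noncentrality parameter: δ = d·√(n/2) = 0.90 × √(26/2) = 3.2450
Critical value for a two-sided test at α = 0.01: z_{α/2} = 2.576.
Power = Φ(δ − 2.576) + Φ(−δ − 2.576) = Φ(0.669) + Φ(-5.821) = 0.7483 + 0.0000 = 0.7483.

Power ≈ 0.748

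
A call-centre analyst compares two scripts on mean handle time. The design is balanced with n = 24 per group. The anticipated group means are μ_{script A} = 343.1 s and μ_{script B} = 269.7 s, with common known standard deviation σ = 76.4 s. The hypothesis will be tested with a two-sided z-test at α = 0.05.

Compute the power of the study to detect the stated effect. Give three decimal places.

Power ≈ 0.914

Standardized effect: d = |μ_{script A} − μ_{script B}| / σ = |343.1 − 269.7| / 76.4 = 0.9607
Noncentrality parameter: λ = d·√(n/2) = 0.9607 × √(24/2) = 3.3281
Critical value for a two-sided test at α = 0.05: z_{α/2} = 1.960.
Power = Φ(λ − 1.960) + Φ(−λ − 1.960) = Φ(1.368) + Φ(-5.288) = 0.9144 + 0.0000 = 0.9144.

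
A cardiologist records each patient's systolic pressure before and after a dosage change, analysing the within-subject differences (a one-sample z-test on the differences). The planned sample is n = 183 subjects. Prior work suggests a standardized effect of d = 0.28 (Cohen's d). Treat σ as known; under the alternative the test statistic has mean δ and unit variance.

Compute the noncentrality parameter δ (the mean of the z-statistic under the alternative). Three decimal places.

δ ≈ 3.788

δ = d·√n = 0.28 × √183 = 3.7878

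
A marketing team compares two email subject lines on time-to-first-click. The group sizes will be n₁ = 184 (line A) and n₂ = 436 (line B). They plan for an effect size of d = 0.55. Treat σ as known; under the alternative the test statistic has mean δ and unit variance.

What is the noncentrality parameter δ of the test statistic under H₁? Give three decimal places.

The noncentrality parameter scales effect size by the design's sample-size factor: δ = d / √(1/n₁ + 1/n₂) = 0.55 / √(1/184 + 1/436) = 6.2563

δ ≈ 6.256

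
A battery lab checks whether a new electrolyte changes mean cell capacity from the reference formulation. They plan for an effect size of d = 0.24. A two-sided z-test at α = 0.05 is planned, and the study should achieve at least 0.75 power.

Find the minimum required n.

n = 121

For power 0.75 need Φ(δ − z_{0.025}) = 0.75, so δ = z_{0.025} + z_{0.25} = 1.960 + 0.674 = 2.634.
(The Φ(−δ − z_{α/2}) term is vanishingly small for δ > 0 and is dropped in the standard sample-size formula.)
δ = d·√n ⇒ n = (δ/d)² = (2.634 / 0.24)² = 120.49.
Rounding up, n = 121.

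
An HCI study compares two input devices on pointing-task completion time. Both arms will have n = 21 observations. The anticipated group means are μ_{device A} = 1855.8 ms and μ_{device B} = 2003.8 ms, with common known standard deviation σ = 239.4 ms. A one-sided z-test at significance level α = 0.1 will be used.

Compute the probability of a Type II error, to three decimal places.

Standardized effect: d = |μ_{device A} − μ_{device B}| / σ = |1855.8 − 2003.8| / 239.4 = 0.6182
Noncentrality parameter: δ = d·√(n/2) = 0.6182 × √(21/2) = 2.0032
One-sided α = 0.1 → critical value z_{0.1} = 1.282.
Power = Φ(δ − 1.282) = Φ(0.722) = 0.7648.
Type II error: β = 1 − power = 1 − 0.7648 = 0.2352.

β ≈ 0.235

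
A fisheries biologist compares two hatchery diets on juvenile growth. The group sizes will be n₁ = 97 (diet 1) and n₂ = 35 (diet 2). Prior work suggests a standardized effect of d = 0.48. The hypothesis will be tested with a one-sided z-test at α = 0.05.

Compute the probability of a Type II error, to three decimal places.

β ≈ 0.215

Noncentrality parameter: δ = d / √(1/n₁ + 1/n₂) = 0.48 / √(1/97 + 1/35) = 2.4343
One-sided α = 0.05 → critical value z_{0.05} = 1.645.
Power = P(Z > 1.645 − δ) = Φ(0.789) = 0.7851.
Type II error: β = 1 − power = 1 − 0.7851 = 0.2149.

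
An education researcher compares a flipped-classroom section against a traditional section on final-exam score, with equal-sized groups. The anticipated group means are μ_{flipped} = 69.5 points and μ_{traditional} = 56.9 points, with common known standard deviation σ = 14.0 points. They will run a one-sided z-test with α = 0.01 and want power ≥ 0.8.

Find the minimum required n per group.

n = 25 per group

Standardized effect: d = |μ_{flipped} − μ_{traditional}| / σ = |69.5 − 56.9| / 14.0 = 0.9000
Set Φ(δ − 2.326) = 0.8; then δ − 2.326 = Φ⁻¹(0.8) = 0.842, giving δ = 3.168.
δ = d·√(n/2) ⇒ n = 2(δ/d)² = 2 × (3.168 / 0.9000)² = 24.78.
Rounding up, n = 25 per group.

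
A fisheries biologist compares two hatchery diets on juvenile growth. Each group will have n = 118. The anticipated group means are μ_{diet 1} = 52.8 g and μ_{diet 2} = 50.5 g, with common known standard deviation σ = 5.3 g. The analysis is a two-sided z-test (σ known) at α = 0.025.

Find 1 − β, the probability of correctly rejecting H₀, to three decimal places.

Power ≈ 0.863

Standardized effect: d = |μ_{diet 1} − μ_{diet 2}| / σ = |52.8 − 50.5| / 5.3 = 0.4340
Noncentrality parameter: δ = d·√(n/2) = 0.4340 × √(118/2) = 3.3333
Critical value for a two-sided test at α = 0.025: z_{α/2} = 2.241.
Power = Φ(δ − 2.241) + Φ(−δ − 2.241) = Φ(1.092) + Φ(-5.575) = 0.8626 + 0.0000 = 0.8626.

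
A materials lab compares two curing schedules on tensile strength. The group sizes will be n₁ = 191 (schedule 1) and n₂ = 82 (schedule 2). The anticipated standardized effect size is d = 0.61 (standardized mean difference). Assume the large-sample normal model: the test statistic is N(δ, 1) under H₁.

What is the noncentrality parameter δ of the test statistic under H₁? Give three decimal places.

δ ≈ 4.620

δ = d / √(1/n₁ + 1/n₂) = 0.61 / √(1/191 + 1/82) = 4.6203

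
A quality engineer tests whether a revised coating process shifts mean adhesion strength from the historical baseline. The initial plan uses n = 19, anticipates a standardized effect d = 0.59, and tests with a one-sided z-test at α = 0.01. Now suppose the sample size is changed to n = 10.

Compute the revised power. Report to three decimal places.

Power ≈ 0.323

With n = 10: δ = d·√n = 0.59 × √10 = 1.8657. Critical value z_{0.01} = 2.326.
Revised power = Φ(δ − 2.326) = Φ(-0.461) = 0.3225.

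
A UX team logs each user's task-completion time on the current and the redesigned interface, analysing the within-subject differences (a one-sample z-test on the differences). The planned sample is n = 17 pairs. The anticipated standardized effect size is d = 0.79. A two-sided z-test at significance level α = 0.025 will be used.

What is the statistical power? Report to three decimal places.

Power ≈ 0.845

Noncentrality parameter: δ = d·√n = 0.79 × √17 = 3.2573
Critical value for a two-sided test at α = 0.025: z_{α/2} = 2.241.
Power = Φ(δ − 2.241) + Φ(−δ − 2.241) = Φ(1.016) + Φ(-5.499) = 0.8451 + 0.0000 = 0.8451.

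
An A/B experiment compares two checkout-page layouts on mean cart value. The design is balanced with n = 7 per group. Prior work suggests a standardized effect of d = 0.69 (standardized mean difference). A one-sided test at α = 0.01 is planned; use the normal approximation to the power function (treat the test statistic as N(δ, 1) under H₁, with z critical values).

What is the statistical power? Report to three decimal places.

Noncentrality parameter: δ = d·√(n/2) = 0.69 × √(7/2) = 1.2909
One-sided α = 0.01 → critical value z_{0.01} = 2.326.
Power = P(Z > 2.326 − δ) = Φ(-1.035) = 0.1502.

Power ≈ 0.150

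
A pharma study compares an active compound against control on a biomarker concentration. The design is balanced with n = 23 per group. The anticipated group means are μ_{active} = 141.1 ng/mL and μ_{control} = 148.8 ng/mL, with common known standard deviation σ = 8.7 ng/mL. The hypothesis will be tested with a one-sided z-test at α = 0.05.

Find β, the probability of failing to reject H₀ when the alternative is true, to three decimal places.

β ≈ 0.087

Standardized effect: d = |μ_{active} − μ_{control}| / σ = |141.1 − 148.8| / 8.7 = 0.8851
Noncentrality parameter: δ = d·√(n/2) = 0.8851 × √(23/2) = 3.0014
One-sided α = 0.05 → critical value z_{0.05} = 1.645.
Power = Φ(δ − 1.645) = Φ(1.357) = 0.9125.
Type II error: β = 1 − power = 1 − 0.9125 = 0.0875.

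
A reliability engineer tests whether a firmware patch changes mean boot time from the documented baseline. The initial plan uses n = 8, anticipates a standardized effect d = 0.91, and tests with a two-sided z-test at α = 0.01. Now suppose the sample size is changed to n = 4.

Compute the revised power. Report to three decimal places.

Power ≈ 0.225

With n = 4: δ = d·√n = 0.91 × √4 = 1.8200. Critical value z_{0.005} = 2.576.
Revised power = Φ(δ − 2.576) + Φ(−δ − 2.576) = Φ(-0.756) + Φ(-4.396) = 0.2249 + 0.0000 = 0.2249.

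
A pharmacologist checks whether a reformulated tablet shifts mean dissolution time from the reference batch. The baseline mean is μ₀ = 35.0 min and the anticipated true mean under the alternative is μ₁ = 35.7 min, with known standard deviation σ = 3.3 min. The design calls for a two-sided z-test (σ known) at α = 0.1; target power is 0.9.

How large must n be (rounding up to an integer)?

Standardized effect: d = |μ₁ − μ₀| / σ = |35.7 − 35.0| / 3.3 = 0.2121
Set Φ(δ − 1.645) = 0.9; then δ − 1.645 = Φ⁻¹(0.9) = 1.282, giving δ = 2.926.
(Ignoring the negligible lower-tail rejection probability gives the usual closed-form inversion.)
δ = d·√n ⇒ n = (δ/d)² = (2.926 / 0.2121)² = 190.33.
Rounding up, n = 191.

n = 191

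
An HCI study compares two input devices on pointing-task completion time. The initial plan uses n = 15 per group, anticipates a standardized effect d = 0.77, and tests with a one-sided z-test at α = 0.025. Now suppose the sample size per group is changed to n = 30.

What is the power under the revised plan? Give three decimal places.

With n = 30 per group: δ = d·√(n/2) = 0.77 × √(30/2) = 2.9822. Critical value z_{0.025} = 1.960.
Revised power = Φ(δ − 1.960) = Φ(1.022) = 0.8467.

Power ≈ 0.847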